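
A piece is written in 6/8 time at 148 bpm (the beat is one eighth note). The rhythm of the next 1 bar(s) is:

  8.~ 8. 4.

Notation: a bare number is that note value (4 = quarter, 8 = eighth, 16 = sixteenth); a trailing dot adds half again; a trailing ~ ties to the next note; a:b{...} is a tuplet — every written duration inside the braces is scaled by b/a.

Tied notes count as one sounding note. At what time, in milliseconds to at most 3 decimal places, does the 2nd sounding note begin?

1. 0.0ms @ 0 + 1216.216ms (3)
2. 1216.216ms @ 3 + 1216.216ms (3)

note 2 onset = 3b = 1216.216ms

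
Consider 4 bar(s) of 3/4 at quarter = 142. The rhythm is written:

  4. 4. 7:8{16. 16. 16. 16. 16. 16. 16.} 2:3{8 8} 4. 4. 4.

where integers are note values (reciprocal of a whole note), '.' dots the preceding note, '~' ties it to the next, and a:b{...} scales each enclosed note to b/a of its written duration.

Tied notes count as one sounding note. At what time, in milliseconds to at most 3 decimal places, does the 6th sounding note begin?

note 6 onset = 30/7b = 1810.865ms

1. 0.0ms @ 0 + 633.803ms (3/2)
2. 633.803ms @ 3/2 + 633.803ms (3/2)
3. 1267.606ms @ 3 + 181.087ms (3/7)
4. 1448.692ms @ 24/7 + 181.087ms (3/7)
5. 1629.779ms @ 27/7 + 181.087ms (3/7)
6. 1810.865ms @ 30/7 + 181.087ms (3/7)
7. 1991.952ms @ 33/7 + 181.087ms (3/7)
8. 2173.038ms @ 36/7 + 181.087ms (3/7)
9. 2354.125ms @ 39/7 + 181.087ms (3/7)
10. 2535.211ms @ 6 + 316.901ms (3/4)
11. 2852.113ms @ 27/4 + 316.901ms (3/4)
12. 3169.014ms @ 15/2 + 633.803ms (3/2)
13. 3802.817ms @ 9 + 633.803ms (3/2)
14. 4436.62ms @ 21/2 + 633.803ms (3/2)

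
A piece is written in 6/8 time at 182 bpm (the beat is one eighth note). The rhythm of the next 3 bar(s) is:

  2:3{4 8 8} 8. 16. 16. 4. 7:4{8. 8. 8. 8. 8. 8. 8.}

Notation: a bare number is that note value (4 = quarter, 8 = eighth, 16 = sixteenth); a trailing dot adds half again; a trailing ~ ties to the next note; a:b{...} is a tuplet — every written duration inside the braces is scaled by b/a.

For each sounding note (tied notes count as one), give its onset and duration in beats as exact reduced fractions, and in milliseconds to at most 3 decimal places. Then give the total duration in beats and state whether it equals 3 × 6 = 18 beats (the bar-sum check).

1) 0.0ms=0b +989.011ms=3b
2) 989.011ms=3b +494.505ms=3/2b
3) 1483.516ms=9/2b +494.505ms=3/2b
4) 1978.022ms=6b +494.505ms=3/2b
5) 2472.527ms=15/2b +247.253ms=3/4b
6) 2719.78ms=33/4b +247.253ms=3/4b
7) 2967.033ms=9b +989.011ms=3b
8) 3956.044ms=12b +282.575ms=6/7b
9) 4238.619ms=90/7b +282.575ms=6/7b
10) 4521.193ms=96/7b +282.575ms=6/7b
11) 4803.768ms=102/7b +282.575ms=6/7b
12) 5086.342ms=108/7b +282.575ms=6/7b
13) 5368.917ms=114/7b +282.575ms=6/7b
14) 5651.491ms=120/7b +282.575ms=6/7b
Σ=18b of 18 (182bpm 6/8) — PASS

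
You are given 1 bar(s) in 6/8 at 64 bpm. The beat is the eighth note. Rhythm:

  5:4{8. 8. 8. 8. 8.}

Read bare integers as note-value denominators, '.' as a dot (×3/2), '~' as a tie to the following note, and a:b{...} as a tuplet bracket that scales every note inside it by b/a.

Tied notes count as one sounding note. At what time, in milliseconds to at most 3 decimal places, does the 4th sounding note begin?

1. 0.0ms @ 0 + 1125.0ms (6/5)
2. 1125.0ms @ 6/5 + 1125.0ms (6/5)
3. 2250.0ms @ 12/5 + 1125.0ms (6/5)
4. 3375.0ms @ 18/5 + 1125.0ms (6/5)
5. 4500.0ms @ 24/5 + 1125.0ms (6/5)

note 4 onset = 18/5b = 3375.0ms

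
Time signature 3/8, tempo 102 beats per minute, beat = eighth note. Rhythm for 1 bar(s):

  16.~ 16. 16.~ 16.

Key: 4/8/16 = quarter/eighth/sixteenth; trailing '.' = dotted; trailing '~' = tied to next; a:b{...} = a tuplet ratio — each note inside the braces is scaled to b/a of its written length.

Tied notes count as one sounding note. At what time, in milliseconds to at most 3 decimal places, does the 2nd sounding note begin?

1. 0.0ms @ 0 + 882.353ms (3/2)
2. 882.353ms @ 3/2 + 882.353ms (3/2)

note 2 onset = 3/2b = 882.353ms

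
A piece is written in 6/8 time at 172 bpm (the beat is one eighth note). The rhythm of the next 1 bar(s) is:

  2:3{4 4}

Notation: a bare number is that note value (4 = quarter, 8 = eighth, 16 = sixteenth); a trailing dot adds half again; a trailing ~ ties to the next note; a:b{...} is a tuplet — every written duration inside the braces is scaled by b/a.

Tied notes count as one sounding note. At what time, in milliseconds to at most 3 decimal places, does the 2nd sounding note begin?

1. 0.0ms @ 0 + 1046.512ms (3)
2. 1046.512ms @ 3 + 1046.512ms (3)

note 2 onset = 3b = 1046.512ms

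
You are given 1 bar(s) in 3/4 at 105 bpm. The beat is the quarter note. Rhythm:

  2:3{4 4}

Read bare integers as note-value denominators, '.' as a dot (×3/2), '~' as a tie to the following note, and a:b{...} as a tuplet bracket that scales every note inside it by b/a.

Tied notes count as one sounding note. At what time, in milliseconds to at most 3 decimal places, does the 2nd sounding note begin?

1. 0.0ms @ 0 + 857.143ms (3/2)
2. 857.143ms @ 3/2 + 857.143ms (3/2)

note 2 onset = 3/2b = 857.143ms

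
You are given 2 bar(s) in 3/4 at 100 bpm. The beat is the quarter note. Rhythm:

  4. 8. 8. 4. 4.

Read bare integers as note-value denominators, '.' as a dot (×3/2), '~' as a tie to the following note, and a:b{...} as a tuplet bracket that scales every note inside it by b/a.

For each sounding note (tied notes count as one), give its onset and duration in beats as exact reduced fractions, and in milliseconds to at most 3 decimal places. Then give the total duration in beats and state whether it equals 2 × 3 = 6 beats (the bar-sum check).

1) 0.0ms=0b +900.0ms=3/2b
2) 900.0ms=3/2b +450.0ms=3/4b
3) 1350.0ms=9/4b +450.0ms=3/4b
4) 1800.0ms=3b +900.0ms=3/2b
5) 2700.0ms=9/2b +900.0ms=3/2b
Σ=6b of 6 (100bpm 3/4) — PASS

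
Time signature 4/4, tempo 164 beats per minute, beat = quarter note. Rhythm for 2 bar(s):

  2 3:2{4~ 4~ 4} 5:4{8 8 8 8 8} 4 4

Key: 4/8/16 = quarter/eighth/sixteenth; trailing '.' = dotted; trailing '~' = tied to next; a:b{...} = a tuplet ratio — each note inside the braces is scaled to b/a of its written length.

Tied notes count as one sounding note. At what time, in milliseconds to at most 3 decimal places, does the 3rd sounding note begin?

note 3 onset = 4b = 1463.415ms

1. 0.0ms @ 0 + 731.707ms (2)
2. 731.707ms @ 2 + 731.707ms (2)
3. 1463.415ms @ 4 + 146.341ms (2/5)
4. 1609.756ms @ 22/5 + 146.341ms (2/5)
5. 1756.098ms @ 24/5 + 146.341ms (2/5)
6. 1902.439ms @ 26/5 + 146.341ms (2/5)
7. 2048.78ms @ 28/5 + 146.341ms (2/5)
8. 2195.122ms @ 6 + 365.854ms (1)
9. 2560.976ms @ 7 + 365.854ms (1)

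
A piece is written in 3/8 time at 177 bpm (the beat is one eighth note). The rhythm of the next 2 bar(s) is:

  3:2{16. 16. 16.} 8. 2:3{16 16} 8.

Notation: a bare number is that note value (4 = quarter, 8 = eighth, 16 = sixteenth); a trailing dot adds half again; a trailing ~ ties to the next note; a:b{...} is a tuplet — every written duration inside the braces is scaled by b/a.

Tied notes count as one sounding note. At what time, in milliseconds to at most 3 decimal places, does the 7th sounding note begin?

1. 0.0ms @ 0 + 169.492ms (1/2)
2. 169.492ms @ 1/2 + 169.492ms (1/2)
3. 338.983ms @ 1 + 169.492ms (1/2)
4. 508.475ms @ 3/2 + 508.475ms (3/2)
5. 1016.949ms @ 3 + 254.237ms (3/4)
6. 1271.186ms @ 15/4 + 254.237ms (3/4)
7. 1525.424ms @ 9/2 + 508.475ms (3/2)

note 7 onset = 9/2b = 1525.424ms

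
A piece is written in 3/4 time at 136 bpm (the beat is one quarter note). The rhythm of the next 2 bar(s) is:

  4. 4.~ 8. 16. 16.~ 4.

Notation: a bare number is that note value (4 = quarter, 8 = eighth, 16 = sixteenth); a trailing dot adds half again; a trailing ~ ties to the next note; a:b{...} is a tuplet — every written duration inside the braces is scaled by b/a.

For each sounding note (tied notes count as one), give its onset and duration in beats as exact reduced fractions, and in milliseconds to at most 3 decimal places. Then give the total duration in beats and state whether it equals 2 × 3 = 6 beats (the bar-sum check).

1) 0.0ms=0b +661.765ms=3/2b
2) 661.765ms=3/2b +992.647ms=9/4b
3) 1654.412ms=15/4b +165.441ms=3/8b
4) 1819.853ms=33/8b +827.206ms=15/8b
Σ=6b of 6 (136bpm 3/4) — PASS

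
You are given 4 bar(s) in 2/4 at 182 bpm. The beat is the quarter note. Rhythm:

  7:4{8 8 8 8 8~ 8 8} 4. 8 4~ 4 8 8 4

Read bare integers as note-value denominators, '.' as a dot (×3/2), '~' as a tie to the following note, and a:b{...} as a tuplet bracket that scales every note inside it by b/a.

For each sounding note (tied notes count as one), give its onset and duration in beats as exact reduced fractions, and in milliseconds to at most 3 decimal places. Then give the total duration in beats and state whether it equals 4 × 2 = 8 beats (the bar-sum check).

1) 0.0ms=0b +94.192ms=2/7b
2) 94.192ms=2/7b +94.192ms=2/7b
3) 188.383ms=4/7b +94.192ms=2/7b
4) 282.575ms=6/7b +94.192ms=2/7b
5) 376.766ms=8/7b +188.383ms=4/7b
6) 565.149ms=12/7b +94.192ms=2/7b
7) 659.341ms=2b +494.505ms=3/2b
8) 1153.846ms=7/2b +164.835ms=1/2b
9) 1318.681ms=4b +659.341ms=2b
10) 1978.022ms=6b +164.835ms=1/2b
11) 2142.857ms=13/2b +164.835ms=1/2b
12) 2307.692ms=7b +329.67ms=1b
Σ=8b of 8 (182bpm 2/4) — PASS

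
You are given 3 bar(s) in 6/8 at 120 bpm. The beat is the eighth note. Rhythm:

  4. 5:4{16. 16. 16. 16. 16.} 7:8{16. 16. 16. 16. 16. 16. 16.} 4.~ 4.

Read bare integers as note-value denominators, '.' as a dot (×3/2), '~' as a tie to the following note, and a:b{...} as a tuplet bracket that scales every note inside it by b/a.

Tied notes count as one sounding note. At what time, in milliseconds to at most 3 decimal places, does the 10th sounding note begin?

1. 0.0ms @ 0 + 1500.0ms (3)
2. 1500.0ms @ 3 + 300.0ms (3/5)
3. 1800.0ms @ 18/5 + 300.0ms (3/5)
4. 2100.0ms @ 21/5 + 300.0ms (3/5)
5. 2400.0ms @ 24/5 + 300.0ms (3/5)
6. 2700.0ms @ 27/5 + 300.0ms (3/5)
7. 3000.0ms @ 6 + 428.571ms (6/7)
8. 3428.571ms @ 48/7 + 428.571ms (6/7)
9. 3857.143ms @ 54/7 + 428.571ms (6/7)
10. 4285.714ms @ 60/7 + 428.571ms (6/7)
11. 4714.286ms @ 66/7 + 428.571ms (6/7)
12. 5142.857ms @ 72/7 + 428.571ms (6/7)
13. 5571.429ms @ 78/7 + 428.571ms (6/7)
14. 6000.0ms @ 12 + 3000.0ms (6)

note 10 onset = 60/7b = 4285.714ms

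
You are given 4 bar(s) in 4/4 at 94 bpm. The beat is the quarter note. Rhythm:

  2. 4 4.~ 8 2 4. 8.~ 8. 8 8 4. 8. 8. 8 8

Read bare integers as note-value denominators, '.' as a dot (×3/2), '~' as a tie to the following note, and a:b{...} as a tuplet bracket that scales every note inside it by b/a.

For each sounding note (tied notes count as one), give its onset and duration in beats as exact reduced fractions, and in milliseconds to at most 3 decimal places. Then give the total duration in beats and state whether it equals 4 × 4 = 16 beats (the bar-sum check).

1) 0.0ms=0b +1914.894ms=3b
2) 1914.894ms=3b +638.298ms=1b
3) 2553.191ms=4b +1276.596ms=2b
4) 3829.787ms=6b +1276.596ms=2b
5) 5106.383ms=8b +957.447ms=3/2b
6) 6063.83ms=19/2b +957.447ms=3/2b
7) 7021.277ms=11b +319.149ms=1/2b
8) 7340.426ms=23/2b +319.149ms=1/2b
9) 7659.574ms=12b +957.447ms=3/2b
10) 8617.021ms=27/2b +478.723ms=3/4b
11) 9095.745ms=57/4b +478.723ms=3/4b
12) 9574.468ms=15b +319.149ms=1/2b
13) 9893.617ms=31/2b +319.149ms=1/2b
Σ=16b of 16 (94bpm 4/4) — PASS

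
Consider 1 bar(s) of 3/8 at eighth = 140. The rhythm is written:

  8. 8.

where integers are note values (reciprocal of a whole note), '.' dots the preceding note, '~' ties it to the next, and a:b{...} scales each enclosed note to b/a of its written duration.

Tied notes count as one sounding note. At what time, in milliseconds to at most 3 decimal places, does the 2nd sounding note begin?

note 2 onset = 3/2b = 642.857ms

1. 0.0ms @ 0 + 642.857ms (3/2)
2. 642.857ms @ 3/2 + 642.857ms (3/2)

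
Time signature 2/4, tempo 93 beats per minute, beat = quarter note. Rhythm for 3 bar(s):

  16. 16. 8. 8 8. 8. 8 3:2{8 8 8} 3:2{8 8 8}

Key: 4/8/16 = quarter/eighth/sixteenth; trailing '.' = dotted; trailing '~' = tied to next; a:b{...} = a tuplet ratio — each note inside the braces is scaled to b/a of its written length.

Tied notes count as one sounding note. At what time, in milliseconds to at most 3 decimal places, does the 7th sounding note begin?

note 7 onset = 7/2b = 2258.065ms

1. 0.0ms @ 0 + 241.935ms (3/8)
2. 241.935ms @ 3/8 + 241.935ms (3/8)
3. 483.871ms @ 3/4 + 483.871ms (3/4)
4. 967.742ms @ 3/2 + 322.581ms (1/2)
5. 1290.323ms @ 2 + 483.871ms (3/4)
6. 1774.194ms @ 11/4 + 483.871ms (3/4)
7. 2258.065ms @ 7/2 + 322.581ms (1/2)
8. 2580.645ms @ 4 + 215.054ms (1/3)
9. 2795.699ms @ 13/3 + 215.054ms (1/3)
10. 3010.753ms @ 14/3 + 215.054ms (1/3)
11. 3225.806ms @ 5 + 215.054ms (1/3)
12. 3440.86ms @ 16/3 + 215.054ms (1/3)
13. 3655.914ms @ 17/3 + 215.054ms (1/3)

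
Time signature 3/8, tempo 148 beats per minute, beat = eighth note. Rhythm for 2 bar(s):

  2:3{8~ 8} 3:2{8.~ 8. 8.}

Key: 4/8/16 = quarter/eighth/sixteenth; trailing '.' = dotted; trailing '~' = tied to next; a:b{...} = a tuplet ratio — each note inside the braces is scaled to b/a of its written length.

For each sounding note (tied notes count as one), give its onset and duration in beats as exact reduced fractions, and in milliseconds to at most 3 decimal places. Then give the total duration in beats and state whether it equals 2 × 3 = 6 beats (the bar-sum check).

1) 0.0ms=0b +1216.216ms=3b
2) 1216.216ms=3b +810.811ms=2b
3) 2027.027ms=5b +405.405ms=1b
Σ=6b of 6 (148bpm 3/8) — PASS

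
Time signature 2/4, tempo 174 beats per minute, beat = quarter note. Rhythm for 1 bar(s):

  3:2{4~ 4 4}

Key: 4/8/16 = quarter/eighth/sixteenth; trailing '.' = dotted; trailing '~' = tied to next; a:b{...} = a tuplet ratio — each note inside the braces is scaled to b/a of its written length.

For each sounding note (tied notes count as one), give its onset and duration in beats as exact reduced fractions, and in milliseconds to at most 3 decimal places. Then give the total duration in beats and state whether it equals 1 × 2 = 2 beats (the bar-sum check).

1) 0.0ms=0b +459.77ms=4/3b
2) 459.77ms=4/3b +229.885ms=2/3b
Σ=2b of 2 (174bpm 2/4) — PASS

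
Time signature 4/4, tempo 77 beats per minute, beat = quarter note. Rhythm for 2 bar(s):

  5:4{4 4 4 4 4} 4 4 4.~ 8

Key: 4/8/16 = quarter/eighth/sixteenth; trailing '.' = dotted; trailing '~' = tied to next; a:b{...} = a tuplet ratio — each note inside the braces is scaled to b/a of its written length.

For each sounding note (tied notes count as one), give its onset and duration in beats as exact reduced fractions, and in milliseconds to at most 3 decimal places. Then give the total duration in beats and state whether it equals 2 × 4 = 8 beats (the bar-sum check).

1) 0.0ms=0b +623.377ms=4/5b
2) 623.377ms=4/5b +623.377ms=4/5b
3) 1246.753ms=8/5b +623.377ms=4/5b
4) 1870.13ms=12/5b +623.377ms=4/5b
5) 2493.506ms=16/5b +623.377ms=4/5b
6) 3116.883ms=4b +779.221ms=1b
7) 3896.104ms=5b +779.221ms=1b
8) 4675.325ms=6b +1558.442ms=2b
Σ=8b of 8 (77bpm 4/4) — PASS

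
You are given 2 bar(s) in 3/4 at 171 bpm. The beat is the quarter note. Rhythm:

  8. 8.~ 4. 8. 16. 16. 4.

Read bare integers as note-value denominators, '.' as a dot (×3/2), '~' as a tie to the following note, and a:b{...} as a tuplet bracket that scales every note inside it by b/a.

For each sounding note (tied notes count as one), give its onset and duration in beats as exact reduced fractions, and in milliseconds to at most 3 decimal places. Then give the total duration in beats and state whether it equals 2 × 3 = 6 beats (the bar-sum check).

1) 0.0ms=0b +263.158ms=3/4b
2) 263.158ms=3/4b +789.474ms=9/4b
3) 1052.632ms=3b +263.158ms=3/4b
4) 1315.789ms=15/4b +131.579ms=3/8b
5) 1447.368ms=33/8b +131.579ms=3/8b
6) 1578.947ms=9/2b +526.316ms=3/2b
Σ=6b of 6 (171bpm 3/4) — PASS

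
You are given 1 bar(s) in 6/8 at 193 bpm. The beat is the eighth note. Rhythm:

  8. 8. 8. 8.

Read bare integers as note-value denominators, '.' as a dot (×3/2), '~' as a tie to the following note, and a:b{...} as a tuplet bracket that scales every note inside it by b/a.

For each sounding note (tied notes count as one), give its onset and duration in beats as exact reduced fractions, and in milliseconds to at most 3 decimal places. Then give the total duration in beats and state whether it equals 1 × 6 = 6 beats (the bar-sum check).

1) 0.0ms=0b +466.321ms=3/2b
2) 466.321ms=3/2b +466.321ms=3/2b
3) 932.642ms=3b +466.321ms=3/2b
4) 1398.964ms=9/2b +466.321ms=3/2b
Σ=6b of 6 (193bpm 6/8) — PASS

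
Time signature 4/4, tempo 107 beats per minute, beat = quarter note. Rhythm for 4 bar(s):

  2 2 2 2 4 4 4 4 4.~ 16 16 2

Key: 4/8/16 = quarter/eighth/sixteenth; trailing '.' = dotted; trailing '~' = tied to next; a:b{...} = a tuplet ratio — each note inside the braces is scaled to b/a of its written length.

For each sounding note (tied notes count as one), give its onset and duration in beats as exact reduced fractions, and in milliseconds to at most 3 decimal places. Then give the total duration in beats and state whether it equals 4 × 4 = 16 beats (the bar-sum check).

1) 0.0ms=0b +1121.495ms=2b
2) 1121.495ms=2b +1121.495ms=2b
3) 2242.991ms=4b +1121.495ms=2b
4) 3364.486ms=6b +1121.495ms=2b
5) 4485.981ms=8b +560.748ms=1b
6) 5046.729ms=9b +560.748ms=1b
7) 5607.477ms=10b +560.748ms=1b
8) 6168.224ms=11b +560.748ms=1b
9) 6728.972ms=12b +981.308ms=7/4b
10) 7710.28ms=55/4b +140.187ms=1/4b
11) 7850.467ms=14b +1121.495ms=2b
Σ=16b of 16 (107bpm 4/4) — PASS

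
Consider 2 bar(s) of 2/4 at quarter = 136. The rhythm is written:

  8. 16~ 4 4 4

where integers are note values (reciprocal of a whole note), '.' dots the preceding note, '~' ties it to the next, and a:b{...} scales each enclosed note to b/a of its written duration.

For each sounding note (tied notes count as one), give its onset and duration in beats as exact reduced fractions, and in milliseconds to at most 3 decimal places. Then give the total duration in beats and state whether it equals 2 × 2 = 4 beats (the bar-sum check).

1) 0.0ms=0b +330.882ms=3/4b
2) 330.882ms=3/4b +551.471ms=5/4b
3) 882.353ms=2b +441.176ms=1b
4) 1323.529ms=3b +441.176ms=1b
Σ=4b of 4 (136bpm 2/4) — PASS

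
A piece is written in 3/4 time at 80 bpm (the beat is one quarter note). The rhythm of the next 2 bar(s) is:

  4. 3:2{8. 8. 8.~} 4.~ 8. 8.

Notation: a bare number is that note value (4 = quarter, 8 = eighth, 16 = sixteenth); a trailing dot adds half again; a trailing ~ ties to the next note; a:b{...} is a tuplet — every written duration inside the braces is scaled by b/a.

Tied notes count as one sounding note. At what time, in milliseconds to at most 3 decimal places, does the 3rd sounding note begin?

note 3 onset = 2b = 1500.0ms

1. 0.0ms @ 0 + 1125.0ms (3/2)
2. 1125.0ms @ 3/2 + 375.0ms (1/2)
3. 1500.0ms @ 2 + 375.0ms (1/2)
4. 1875.0ms @ 5/2 + 2062.5ms (11/4)
5. 3937.5ms @ 21/4 + 562.5ms (3/4)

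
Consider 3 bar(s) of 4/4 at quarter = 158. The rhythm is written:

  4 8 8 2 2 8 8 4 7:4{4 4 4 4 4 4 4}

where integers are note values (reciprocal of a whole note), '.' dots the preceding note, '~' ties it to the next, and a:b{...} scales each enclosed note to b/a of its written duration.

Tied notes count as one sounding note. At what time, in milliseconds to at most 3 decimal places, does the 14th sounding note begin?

1. 0.0ms @ 0 + 379.747ms (1)
2. 379.747ms @ 1 + 189.873ms (1/2)
3. 569.62ms @ 3/2 + 189.873ms (1/2)
4. 759.494ms @ 2 + 759.494ms (2)
5. 1518.987ms @ 4 + 759.494ms (2)
6. 2278.481ms @ 6 + 189.873ms (1/2)
7. 2468.354ms @ 13/2 + 189.873ms (1/2)
8. 2658.228ms @ 7 + 379.747ms (1)
9. 3037.975ms @ 8 + 216.998ms (4/7)
10. 3254.973ms @ 60/7 + 216.998ms (4/7)
11. 3471.971ms @ 64/7 + 216.998ms (4/7)
12. 3688.969ms @ 68/7 + 216.998ms (4/7)
13. 3905.967ms @ 72/7 + 216.998ms (4/7)
14. 4122.966ms @ 76/7 + 216.998ms (4/7)
15. 4339.964ms @ 80/7 + 216.998ms (4/7)

note 14 onset = 76/7b = 4122.966ms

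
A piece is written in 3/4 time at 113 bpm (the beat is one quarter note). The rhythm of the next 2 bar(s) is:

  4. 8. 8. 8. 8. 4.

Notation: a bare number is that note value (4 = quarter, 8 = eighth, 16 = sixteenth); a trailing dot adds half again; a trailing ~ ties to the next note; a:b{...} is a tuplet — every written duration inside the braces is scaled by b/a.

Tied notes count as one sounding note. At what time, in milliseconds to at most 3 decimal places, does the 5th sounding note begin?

note 5 onset = 15/4b = 1991.15ms

1. 0.0ms @ 0 + 796.46ms (3/2)
2. 796.46ms @ 3/2 + 398.23ms (3/4)
3. 1194.69ms @ 9/4 + 398.23ms (3/4)
4. 1592.92ms @ 3 + 398.23ms (3/4)
5. 1991.15ms @ 15/4 + 398.23ms (3/4)
6. 2389.381ms @ 9/2 + 796.46ms (3/2)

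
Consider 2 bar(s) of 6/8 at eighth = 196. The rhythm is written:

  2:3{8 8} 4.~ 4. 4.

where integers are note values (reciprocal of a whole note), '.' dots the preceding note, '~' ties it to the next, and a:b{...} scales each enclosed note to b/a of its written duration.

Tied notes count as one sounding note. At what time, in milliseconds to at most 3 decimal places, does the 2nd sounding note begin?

1. 0.0ms @ 0 + 459.184ms (3/2)
2. 459.184ms @ 3/2 + 459.184ms (3/2)
3. 918.367ms @ 3 + 1836.735ms (6)
4. 2755.102ms @ 9 + 918.367ms (3)

note 2 onset = 3/2b = 459.184ms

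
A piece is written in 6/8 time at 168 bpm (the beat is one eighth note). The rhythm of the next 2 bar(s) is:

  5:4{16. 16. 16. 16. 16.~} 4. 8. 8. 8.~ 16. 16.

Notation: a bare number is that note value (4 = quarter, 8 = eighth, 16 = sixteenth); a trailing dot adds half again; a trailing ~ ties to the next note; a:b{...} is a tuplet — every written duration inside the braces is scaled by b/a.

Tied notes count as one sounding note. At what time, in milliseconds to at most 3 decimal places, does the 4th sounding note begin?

1. 0.0ms @ 0 + 214.286ms (3/5)
2. 214.286ms @ 3/5 + 214.286ms (3/5)
3. 428.571ms @ 6/5 + 214.286ms (3/5)
4. 642.857ms @ 9/5 + 214.286ms (3/5)
5. 857.143ms @ 12/5 + 1285.714ms (18/5)
6. 2142.857ms @ 6 + 535.714ms (3/2)
7. 2678.571ms @ 15/2 + 535.714ms (3/2)
8. 3214.286ms @ 9 + 803.571ms (9/4)
9. 4017.857ms @ 45/4 + 267.857ms (3/4)

note 4 onset = 9/5b = 642.857ms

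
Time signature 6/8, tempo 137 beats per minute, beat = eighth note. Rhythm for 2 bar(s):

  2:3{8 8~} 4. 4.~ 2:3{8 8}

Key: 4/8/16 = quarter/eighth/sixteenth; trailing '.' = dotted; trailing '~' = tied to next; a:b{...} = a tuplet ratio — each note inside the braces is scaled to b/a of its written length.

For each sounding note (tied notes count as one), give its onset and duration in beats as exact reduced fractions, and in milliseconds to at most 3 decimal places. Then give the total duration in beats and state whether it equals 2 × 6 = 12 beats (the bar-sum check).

1) 0.0ms=0b +656.934ms=3/2b
2) 656.934ms=3/2b +1970.803ms=9/2b
3) 2627.737ms=6b +1970.803ms=9/2b
4) 4598.54ms=21/2b +656.934ms=3/2b
Σ=12b of 12 (137bpm 6/8) — PASS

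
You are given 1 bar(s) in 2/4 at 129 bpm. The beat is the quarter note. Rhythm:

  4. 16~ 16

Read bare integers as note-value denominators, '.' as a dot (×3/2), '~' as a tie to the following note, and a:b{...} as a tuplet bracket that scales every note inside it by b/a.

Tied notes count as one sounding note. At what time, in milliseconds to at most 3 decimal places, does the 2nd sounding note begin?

1. 0.0ms @ 0 + 697.674ms (3/2)
2. 697.674ms @ 3/2 + 232.558ms (1/2)

note 2 onset = 3/2b = 697.674ms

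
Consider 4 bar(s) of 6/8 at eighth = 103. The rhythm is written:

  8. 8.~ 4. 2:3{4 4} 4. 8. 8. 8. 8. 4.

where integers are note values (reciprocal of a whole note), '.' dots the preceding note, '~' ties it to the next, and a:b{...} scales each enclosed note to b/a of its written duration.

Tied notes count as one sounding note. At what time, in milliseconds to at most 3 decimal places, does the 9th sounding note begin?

1. 0.0ms @ 0 + 873.786ms (3/2)
2. 873.786ms @ 3/2 + 2621.359ms (9/2)
3. 3495.146ms @ 6 + 1747.573ms (3)
4. 5242.718ms @ 9 + 1747.573ms (3)
5. 6990.291ms @ 12 + 1747.573ms (3)
6. 8737.864ms @ 15 + 873.786ms (3/2)
7. 9611.65ms @ 33/2 + 873.786ms (3/2)
8. 10485.437ms @ 18 + 873.786ms (3/2)
9. 11359.223ms @ 39/2 + 873.786ms (3/2)
10. 12233.01ms @ 21 + 1747.573ms (3)

note 9 onset = 39/2b = 11359.223ms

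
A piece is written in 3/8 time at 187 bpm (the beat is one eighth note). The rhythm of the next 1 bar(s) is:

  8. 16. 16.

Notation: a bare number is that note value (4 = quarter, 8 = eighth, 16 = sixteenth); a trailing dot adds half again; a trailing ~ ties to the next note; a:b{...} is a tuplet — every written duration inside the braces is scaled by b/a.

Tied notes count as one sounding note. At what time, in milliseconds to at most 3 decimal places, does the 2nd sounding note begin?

note 2 onset = 3/2b = 481.283ms

1. 0.0ms @ 0 + 481.283ms (3/2)
2. 481.283ms @ 3/2 + 240.642ms (3/4)
3. 721.925ms @ 9/4 + 240.642ms (3/4)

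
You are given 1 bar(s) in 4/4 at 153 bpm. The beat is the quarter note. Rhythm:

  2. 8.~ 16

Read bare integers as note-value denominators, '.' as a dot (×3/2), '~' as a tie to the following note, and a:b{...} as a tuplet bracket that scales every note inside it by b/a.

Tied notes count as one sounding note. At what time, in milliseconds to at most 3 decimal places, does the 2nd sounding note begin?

note 2 onset = 3b = 1176.471ms

1. 0.0ms @ 0 + 1176.471ms (3)
2. 1176.471ms @ 3 + 392.157ms (1)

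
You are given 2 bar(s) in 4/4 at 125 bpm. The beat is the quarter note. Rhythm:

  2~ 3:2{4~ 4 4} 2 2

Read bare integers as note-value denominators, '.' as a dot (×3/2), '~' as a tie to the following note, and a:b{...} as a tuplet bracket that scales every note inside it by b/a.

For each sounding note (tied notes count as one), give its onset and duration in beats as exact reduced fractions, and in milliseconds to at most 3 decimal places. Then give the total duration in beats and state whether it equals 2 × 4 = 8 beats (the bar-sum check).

1) 0.0ms=0b +1600.0ms=10/3b
2) 1600.0ms=10/3b +320.0ms=2/3b
3) 1920.0ms=4b +960.0ms=2b
4) 2880.0ms=6b +960.0ms=2b
Σ=8b of 8 (125bpm 4/4) — PASS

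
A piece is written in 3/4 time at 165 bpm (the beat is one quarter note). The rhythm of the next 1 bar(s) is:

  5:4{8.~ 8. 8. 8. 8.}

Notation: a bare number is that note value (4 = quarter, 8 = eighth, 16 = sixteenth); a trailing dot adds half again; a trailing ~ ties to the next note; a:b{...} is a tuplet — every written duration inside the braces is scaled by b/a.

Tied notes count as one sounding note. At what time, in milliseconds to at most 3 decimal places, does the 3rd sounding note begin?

note 3 onset = 9/5b = 654.545ms

1. 0.0ms @ 0 + 436.364ms (6/5)
2. 436.364ms @ 6/5 + 218.182ms (3/5)
3. 654.545ms @ 9/5 + 218.182ms (3/5)
4. 872.727ms @ 12/5 + 218.182ms (3/5)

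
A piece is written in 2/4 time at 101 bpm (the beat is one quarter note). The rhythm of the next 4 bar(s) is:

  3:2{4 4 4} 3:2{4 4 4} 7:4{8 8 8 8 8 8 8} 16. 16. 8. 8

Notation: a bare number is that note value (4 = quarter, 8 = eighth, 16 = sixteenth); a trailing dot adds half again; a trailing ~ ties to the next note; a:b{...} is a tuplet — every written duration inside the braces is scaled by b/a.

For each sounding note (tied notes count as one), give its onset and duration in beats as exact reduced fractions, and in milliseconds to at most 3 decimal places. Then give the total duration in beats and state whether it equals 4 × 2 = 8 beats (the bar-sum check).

1) 0.0ms=0b +396.04ms=2/3b
2) 396.04ms=2/3b +396.04ms=2/3b
3) 792.079ms=4/3b +396.04ms=2/3b
4) 1188.119ms=2b +396.04ms=2/3b
5) 1584.158ms=8/3b +396.04ms=2/3b
6) 1980.198ms=10/3b +396.04ms=2/3b
7) 2376.238ms=4b +169.731ms=2/7b
8) 2545.969ms=30/7b +169.731ms=2/7b
9) 2715.7ms=32/7b +169.731ms=2/7b
10) 2885.431ms=34/7b +169.731ms=2/7b
11) 3055.163ms=36/7b +169.731ms=2/7b
12) 3224.894ms=38/7b +169.731ms=2/7b
13) 3394.625ms=40/7b +169.731ms=2/7b
14) 3564.356ms=6b +222.772ms=3/8b
15) 3787.129ms=51/8b +222.772ms=3/8b
16) 4009.901ms=27/4b +445.545ms=3/4b
17) 4455.446ms=15/2b +297.03ms=1/2b
Σ=8b of 8 (101bpm 2/4) — PASS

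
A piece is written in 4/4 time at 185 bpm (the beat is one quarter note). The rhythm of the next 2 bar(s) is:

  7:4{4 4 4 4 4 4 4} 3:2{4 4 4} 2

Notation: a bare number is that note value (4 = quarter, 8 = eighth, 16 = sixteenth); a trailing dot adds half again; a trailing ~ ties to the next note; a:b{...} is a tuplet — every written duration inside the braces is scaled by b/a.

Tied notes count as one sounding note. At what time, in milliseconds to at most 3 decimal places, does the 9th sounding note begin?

1. 0.0ms @ 0 + 185.328ms (4/7)
2. 185.328ms @ 4/7 + 185.328ms (4/7)
3. 370.656ms @ 8/7 + 185.328ms (4/7)
4. 555.985ms @ 12/7 + 185.328ms (4/7)
5. 741.313ms @ 16/7 + 185.328ms (4/7)
6. 926.641ms @ 20/7 + 185.328ms (4/7)
7. 1111.969ms @ 24/7 + 185.328ms (4/7)
8. 1297.297ms @ 4 + 216.216ms (2/3)
9. 1513.514ms @ 14/3 + 216.216ms (2/3)
10. 1729.73ms @ 16/3 + 216.216ms (2/3)
11. 1945.946ms @ 6 + 648.649ms (2)

note 9 onset = 14/3b = 1513.514ms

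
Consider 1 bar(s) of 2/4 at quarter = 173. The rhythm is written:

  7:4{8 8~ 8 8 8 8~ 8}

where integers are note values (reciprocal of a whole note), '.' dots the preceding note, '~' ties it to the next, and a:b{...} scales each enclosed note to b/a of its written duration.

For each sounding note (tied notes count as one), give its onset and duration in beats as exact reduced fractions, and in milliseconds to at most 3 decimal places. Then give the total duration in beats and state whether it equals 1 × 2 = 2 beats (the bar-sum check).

1) 0.0ms=0b +99.092ms=2/7b
2) 99.092ms=2/7b +198.183ms=4/7b
3) 297.275ms=6/7b +99.092ms=2/7b
4) 396.367ms=8/7b +99.092ms=2/7b
5) 495.458ms=10/7b +198.183ms=4/7b
Σ=2b of 2 (173bpm 2/4) — PASS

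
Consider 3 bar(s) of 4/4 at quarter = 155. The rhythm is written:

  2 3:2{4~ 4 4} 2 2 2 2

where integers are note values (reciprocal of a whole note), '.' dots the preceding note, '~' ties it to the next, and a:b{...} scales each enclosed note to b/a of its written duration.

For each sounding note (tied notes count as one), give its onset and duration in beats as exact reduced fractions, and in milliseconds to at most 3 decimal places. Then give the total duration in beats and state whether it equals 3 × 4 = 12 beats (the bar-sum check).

1) 0.0ms=0b +774.194ms=2b
2) 774.194ms=2b +516.129ms=4/3b
3) 1290.323ms=10/3b +258.065ms=2/3b
4) 1548.387ms=4b +774.194ms=2b
5) 2322.581ms=6b +774.194ms=2b
6) 3096.774ms=8b +774.194ms=2b
7) 3870.968ms=10b +774.194ms=2b
Σ=12b of 12 (155bpm 4/4) — PASS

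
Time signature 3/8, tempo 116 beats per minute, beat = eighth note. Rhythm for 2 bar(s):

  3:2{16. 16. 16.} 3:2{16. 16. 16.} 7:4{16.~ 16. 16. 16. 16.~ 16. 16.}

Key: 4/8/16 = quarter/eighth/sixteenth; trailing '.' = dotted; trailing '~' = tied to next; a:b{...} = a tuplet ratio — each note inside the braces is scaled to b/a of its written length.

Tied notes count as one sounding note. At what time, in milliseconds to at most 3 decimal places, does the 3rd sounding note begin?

1. 0.0ms @ 0 + 258.621ms (1/2)
2. 258.621ms @ 1/2 + 258.621ms (1/2)
3. 517.241ms @ 1 + 258.621ms (1/2)
4. 775.862ms @ 3/2 + 258.621ms (1/2)
5. 1034.483ms @ 2 + 258.621ms (1/2)
6. 1293.103ms @ 5/2 + 258.621ms (1/2)
7. 1551.724ms @ 3 + 443.35ms (6/7)
8. 1995.074ms @ 27/7 + 221.675ms (3/7)
9. 2216.749ms @ 30/7 + 221.675ms (3/7)
10. 2438.424ms @ 33/7 + 443.35ms (6/7)
11. 2881.773ms @ 39/7 + 221.675ms (3/7)

note 3 onset = 1b = 517.241ms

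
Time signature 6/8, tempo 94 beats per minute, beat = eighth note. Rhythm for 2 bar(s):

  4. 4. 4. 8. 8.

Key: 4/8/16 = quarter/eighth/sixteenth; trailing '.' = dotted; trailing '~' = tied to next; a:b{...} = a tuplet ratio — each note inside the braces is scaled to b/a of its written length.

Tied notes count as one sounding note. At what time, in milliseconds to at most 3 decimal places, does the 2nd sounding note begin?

note 2 onset = 3b = 1914.894ms

1. 0.0ms @ 0 + 1914.894ms (3)
2. 1914.894ms @ 3 + 1914.894ms (3)
3. 3829.787ms @ 6 + 1914.894ms (3)
4. 5744.681ms @ 9 + 957.447ms (3/2)
5. 6702.128ms @ 21/2 + 957.447ms (3/2)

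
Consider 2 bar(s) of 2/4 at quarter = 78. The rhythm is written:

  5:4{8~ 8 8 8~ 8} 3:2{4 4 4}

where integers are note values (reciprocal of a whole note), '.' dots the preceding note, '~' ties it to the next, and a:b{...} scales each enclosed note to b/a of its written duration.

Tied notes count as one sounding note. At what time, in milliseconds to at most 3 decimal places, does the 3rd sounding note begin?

1. 0.0ms @ 0 + 615.385ms (4/5)
2. 615.385ms @ 4/5 + 307.692ms (2/5)
3. 923.077ms @ 6/5 + 615.385ms (4/5)
4. 1538.462ms @ 2 + 512.821ms (2/3)
5. 2051.282ms @ 8/3 + 512.821ms (2/3)
6. 2564.103ms @ 10/3 + 512.821ms (2/3)

note 3 onset = 6/5b = 923.077ms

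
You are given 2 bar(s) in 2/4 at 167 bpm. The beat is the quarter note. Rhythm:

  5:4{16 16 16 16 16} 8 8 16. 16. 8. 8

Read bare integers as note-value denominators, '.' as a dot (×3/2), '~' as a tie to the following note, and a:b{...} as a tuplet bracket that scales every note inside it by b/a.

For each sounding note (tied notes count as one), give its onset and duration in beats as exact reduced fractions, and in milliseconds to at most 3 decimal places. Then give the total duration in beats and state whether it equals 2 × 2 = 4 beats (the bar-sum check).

1) 0.0ms=0b +71.856ms=1/5b
2) 71.856ms=1/5b +71.856ms=1/5b
3) 143.713ms=2/5b +71.856ms=1/5b
4) 215.569ms=3/5b +71.856ms=1/5b
5) 287.425ms=4/5b +71.856ms=1/5b
6) 359.281ms=1b +179.641ms=1/2b
7) 538.922ms=3/2b +179.641ms=1/2b
8) 718.563ms=2b +134.731ms=3/8b
9) 853.293ms=19/8b +134.731ms=3/8b
10) 988.024ms=11/4b +269.461ms=3/4b
11) 1257.485ms=7/2b +179.641ms=1/2b
Σ=4b of 4 (167bpm 2/4) — PASS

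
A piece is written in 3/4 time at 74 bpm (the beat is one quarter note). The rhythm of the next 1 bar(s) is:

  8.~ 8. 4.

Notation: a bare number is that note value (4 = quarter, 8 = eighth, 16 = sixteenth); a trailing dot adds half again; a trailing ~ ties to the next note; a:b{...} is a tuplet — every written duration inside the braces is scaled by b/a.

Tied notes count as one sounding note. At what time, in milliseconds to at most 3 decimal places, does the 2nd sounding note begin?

note 2 onset = 3/2b = 1216.216ms

1. 0.0ms @ 0 + 1216.216ms (3/2)
2. 1216.216ms @ 3/2 + 1216.216ms (3/2)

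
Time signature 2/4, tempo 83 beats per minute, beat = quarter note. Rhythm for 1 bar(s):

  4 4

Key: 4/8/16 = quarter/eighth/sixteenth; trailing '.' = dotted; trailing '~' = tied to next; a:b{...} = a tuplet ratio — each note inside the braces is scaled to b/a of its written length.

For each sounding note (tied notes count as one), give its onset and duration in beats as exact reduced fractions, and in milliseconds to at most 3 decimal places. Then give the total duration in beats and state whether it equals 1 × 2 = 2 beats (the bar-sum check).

1) 0.0ms=0b +722.892ms=1b
2) 722.892ms=1b +722.892ms=1b
Σ=2b of 2 (83bpm 2/4) — PASS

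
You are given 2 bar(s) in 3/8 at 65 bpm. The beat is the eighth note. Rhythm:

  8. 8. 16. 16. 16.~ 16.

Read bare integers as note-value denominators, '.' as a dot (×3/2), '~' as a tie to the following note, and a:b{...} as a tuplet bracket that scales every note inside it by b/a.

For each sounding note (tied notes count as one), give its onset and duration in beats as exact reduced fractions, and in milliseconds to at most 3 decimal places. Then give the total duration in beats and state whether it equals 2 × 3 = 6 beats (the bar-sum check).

1) 0.0ms=0b +1384.615ms=3/2b
2) 1384.615ms=3/2b +1384.615ms=3/2b
3) 2769.231ms=3b +692.308ms=3/4b
4) 3461.538ms=15/4b +692.308ms=3/4b
5) 4153.846ms=9/2b +1384.615ms=3/2b
Σ=6b of 6 (65bpm 3/8) — PASS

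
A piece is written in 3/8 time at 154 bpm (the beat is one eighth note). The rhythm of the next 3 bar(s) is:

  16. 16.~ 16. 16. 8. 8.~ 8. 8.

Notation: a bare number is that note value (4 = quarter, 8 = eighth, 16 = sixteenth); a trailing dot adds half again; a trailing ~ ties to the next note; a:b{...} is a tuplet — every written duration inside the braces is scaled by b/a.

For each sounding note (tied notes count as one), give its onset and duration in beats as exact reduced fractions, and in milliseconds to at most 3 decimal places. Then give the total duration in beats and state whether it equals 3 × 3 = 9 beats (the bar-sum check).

1) 0.0ms=0b +292.208ms=3/4b
2) 292.208ms=3/4b +584.416ms=3/2b
3) 876.623ms=9/4b +292.208ms=3/4b
4) 1168.831ms=3b +584.416ms=3/2b
5) 1753.247ms=9/2b +1168.831ms=3b
6) 2922.078ms=15/2b +584.416ms=3/2b
Σ=9b of 9 (154bpm 3/8) — PASS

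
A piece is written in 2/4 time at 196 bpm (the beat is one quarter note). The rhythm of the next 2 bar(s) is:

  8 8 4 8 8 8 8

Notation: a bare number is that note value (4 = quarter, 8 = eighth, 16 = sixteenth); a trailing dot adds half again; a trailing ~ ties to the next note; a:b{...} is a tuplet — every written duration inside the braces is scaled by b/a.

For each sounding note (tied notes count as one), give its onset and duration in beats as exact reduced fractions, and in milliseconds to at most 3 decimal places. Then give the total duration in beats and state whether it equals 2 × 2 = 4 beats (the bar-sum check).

1) 0.0ms=0b +153.061ms=1/2b
2) 153.061ms=1/2b +153.061ms=1/2b
3) 306.122ms=1b +306.122ms=1b
4) 612.245ms=2b +153.061ms=1/2b
5) 765.306ms=5/2b +153.061ms=1/2b
6) 918.367ms=3b +153.061ms=1/2b
7) 1071.429ms=7/2b +153.061ms=1/2b
Σ=4b of 4 (196bpm 2/4) — PASS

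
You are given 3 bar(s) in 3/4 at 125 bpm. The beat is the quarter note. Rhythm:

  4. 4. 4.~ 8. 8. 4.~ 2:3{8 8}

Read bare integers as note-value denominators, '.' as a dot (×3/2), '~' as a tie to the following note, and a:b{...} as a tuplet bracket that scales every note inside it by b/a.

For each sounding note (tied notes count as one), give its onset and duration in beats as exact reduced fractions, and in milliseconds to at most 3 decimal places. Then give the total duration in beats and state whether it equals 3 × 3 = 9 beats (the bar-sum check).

1) 0.0ms=0b +720.0ms=3/2b
2) 720.0ms=3/2b +720.0ms=3/2b
3) 1440.0ms=3b +1080.0ms=9/4b
4) 2520.0ms=21/4b +360.0ms=3/4b
5) 2880.0ms=6b +1080.0ms=9/4b
6) 3960.0ms=33/4b +360.0ms=3/4b
Σ=9b of 9 (125bpm 3/4) — PASS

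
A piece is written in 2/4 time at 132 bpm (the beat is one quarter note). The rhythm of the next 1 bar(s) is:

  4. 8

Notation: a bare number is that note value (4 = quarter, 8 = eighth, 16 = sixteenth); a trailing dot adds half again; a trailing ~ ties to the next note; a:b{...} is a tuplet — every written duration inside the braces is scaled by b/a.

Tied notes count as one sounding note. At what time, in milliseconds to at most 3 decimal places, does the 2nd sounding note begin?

1. 0.0ms @ 0 + 681.818ms (3/2)
2. 681.818ms @ 3/2 + 227.273ms (1/2)

note 2 onset = 3/2b = 681.818ms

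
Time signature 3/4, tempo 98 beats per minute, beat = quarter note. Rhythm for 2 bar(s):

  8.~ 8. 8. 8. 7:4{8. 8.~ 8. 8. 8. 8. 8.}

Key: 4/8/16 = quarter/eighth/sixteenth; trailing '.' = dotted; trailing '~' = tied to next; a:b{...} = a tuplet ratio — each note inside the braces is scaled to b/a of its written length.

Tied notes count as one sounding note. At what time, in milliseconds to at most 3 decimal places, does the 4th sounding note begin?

1. 0.0ms @ 0 + 918.367ms (3/2)
2. 918.367ms @ 3/2 + 459.184ms (3/4)
3. 1377.551ms @ 9/4 + 459.184ms (3/4)
4. 1836.735ms @ 3 + 262.391ms (3/7)
5. 2099.125ms @ 24/7 + 524.781ms (6/7)
6. 2623.907ms @ 30/7 + 262.391ms (3/7)
7. 2886.297ms @ 33/7 + 262.391ms (3/7)
8. 3148.688ms @ 36/7 + 262.391ms (3/7)
9. 3411.079ms @ 39/7 + 262.391ms (3/7)

note 4 onset = 3b = 1836.735ms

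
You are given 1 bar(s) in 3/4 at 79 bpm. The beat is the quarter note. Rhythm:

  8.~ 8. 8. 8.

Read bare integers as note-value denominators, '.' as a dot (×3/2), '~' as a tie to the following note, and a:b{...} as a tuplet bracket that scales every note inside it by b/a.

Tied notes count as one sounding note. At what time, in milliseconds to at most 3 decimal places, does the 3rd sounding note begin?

note 3 onset = 9/4b = 1708.861ms

1. 0.0ms @ 0 + 1139.241ms (3/2)
2. 1139.241ms @ 3/2 + 569.62ms (3/4)
3. 1708.861ms @ 9/4 + 569.62ms (3/4)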